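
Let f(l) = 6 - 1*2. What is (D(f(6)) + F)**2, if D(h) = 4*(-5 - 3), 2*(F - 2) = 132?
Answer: 1296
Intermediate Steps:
F = 68 (F = 2 + (1/2)*132 = 2 + 66 = 68)
f(l) = 4 (f(l) = 6 - 2 = 4)
D(h) = -32 (D(h) = 4*(-8) = -32)
(D(f(6)) + F)**2 = (-32 + 68)**2 = 36**2 = 1296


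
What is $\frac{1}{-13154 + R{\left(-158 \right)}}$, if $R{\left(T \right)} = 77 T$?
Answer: $- \frac{1}{25320} \approx -3.9494 \cdot 10^{-5}$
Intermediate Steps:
$\frac{1}{-13154 + R{\left(-158 \right)}} = \frac{1}{-13154 + 77 \left(-158\right)} = \frac{1}{-13154 - 12166} = \frac{1}{-25320} = - \frac{1}{25320}$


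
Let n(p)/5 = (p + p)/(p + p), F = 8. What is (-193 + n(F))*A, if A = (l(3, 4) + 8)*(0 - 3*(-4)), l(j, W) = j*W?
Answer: -45120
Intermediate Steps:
n(p) = 5 (n(p) = 5*((p + p)/(p + p)) = 5*((2*p)/((2*p))) = 5*((2*p)*(1/(2*p))) = 5*1 = 5)
l(j, W) = W*j
A = 240 (A = (4*3 + 8)*(0 - 3*(-4)) = (12 + 8)*(0 + 12) = 20*12 = 240)
(-193 + n(F))*A = (-193 + 5)*240 = -188*240 = -45120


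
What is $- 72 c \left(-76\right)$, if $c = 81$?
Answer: $443232$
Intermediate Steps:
$- 72 c \left(-76\right) = \left(-72\right) 81 \left(-76\right) = \left(-5832\right) \left(-76\right) = 443232$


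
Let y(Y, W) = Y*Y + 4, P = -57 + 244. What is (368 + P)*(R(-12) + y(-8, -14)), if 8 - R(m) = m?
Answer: 48840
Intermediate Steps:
P = 187
R(m) = 8 - m
y(Y, W) = 4 + Y**2 (y(Y, W) = Y**2 + 4 = 4 + Y**2)
(368 + P)*(R(-12) + y(-8, -14)) = (368 + 187)*((8 - 1*(-12)) + (4 + (-8)**2)) = 555*((8 + 12) + (4 + 64)) = 555*(20 + 68) = 555*88 = 48840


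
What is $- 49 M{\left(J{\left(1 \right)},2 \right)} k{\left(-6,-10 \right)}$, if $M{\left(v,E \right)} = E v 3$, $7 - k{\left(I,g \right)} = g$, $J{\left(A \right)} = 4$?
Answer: $-19992$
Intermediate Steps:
$k{\left(I,g \right)} = 7 - g$
$M{\left(v,E \right)} = 3 E v$
$- 49 M{\left(J{\left(1 \right)},2 \right)} k{\left(-6,-10 \right)} = - 49 \cdot 3 \cdot 2 \cdot 4 \left(7 - -10\right) = \left(-49\right) 24 \left(7 + 10\right) = \left(-1176\right) 17 = -19992$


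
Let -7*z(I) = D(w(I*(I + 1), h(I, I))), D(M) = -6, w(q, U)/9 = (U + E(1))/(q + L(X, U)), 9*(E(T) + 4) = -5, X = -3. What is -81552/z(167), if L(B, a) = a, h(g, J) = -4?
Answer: -95144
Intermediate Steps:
E(T) = -41/9 (E(T) = -4 + (⅑)*(-5) = -4 - 5/9 = -41/9)
w(q, U) = 9*(-41/9 + U)/(U + q) (w(q, U) = 9*((U - 41/9)/(q + U)) = 9*((-41/9 + U)/(U + q)) = 9*(-41/9 + U)/(U + q))
z(I) = 6/7 (z(I) = -⅐*(-6) = 6/7)
-81552/z(167) = -81552/6/7 = -81552*7/6 = -95144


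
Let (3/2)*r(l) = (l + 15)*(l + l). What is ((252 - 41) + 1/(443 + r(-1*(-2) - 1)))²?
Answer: 86392493476/1940449 ≈ 44522.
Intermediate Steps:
r(l) = 4*l*(15 + l)/3 (r(l) = 2*((l + 15)*(l + l))/3 = 2*((15 + l)*(2*l))/3 = 2*(2*l*(15 + l))/3 = 4*l*(15 + l)/3)
((252 - 41) + 1/(443 + r(-1*(-2) - 1)))² = ((252 - 41) + 1/(443 + 4*(-1*(-2) - 1)*(15 + (-1*(-2) - 1))/3))² = (211 + 1/(443 + 4*(2 - 1)*(15 + (2 - 1))/3))² = (211 + 1/(443 + (4/3)*1*(15 + 1)))² = (211 + 1/(443 + (4/3)*1*16))² = (211 + 1/(443 + 64/3))² = (211 + 1/(1393/3))² = (211 + 3/1393)² = (293926/1393)² = 86392493476/1940449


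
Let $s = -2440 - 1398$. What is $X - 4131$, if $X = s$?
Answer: $-7969$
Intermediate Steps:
$s = -3838$ ($s = -2440 - 1398 = -3838$)
$X = -3838$
$X - 4131 = -3838 - 4131 = -7969$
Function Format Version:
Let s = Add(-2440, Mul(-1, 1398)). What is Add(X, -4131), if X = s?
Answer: -7969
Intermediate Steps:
s = -3838 (s = Add(-2440, -1398) = -3838)
X = -3838
Add(X, -4131) = Add(-3838, -4131) = -7969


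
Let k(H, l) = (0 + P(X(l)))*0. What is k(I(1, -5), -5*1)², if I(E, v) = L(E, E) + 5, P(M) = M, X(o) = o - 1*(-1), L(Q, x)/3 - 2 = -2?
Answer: 0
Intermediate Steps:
L(Q, x) = 0 (L(Q, x) = 6 + 3*(-2) = 6 - 6 = 0)
X(o) = 1 + o (X(o) = o + 1 = 1 + o)
I(E, v) = 5 (I(E, v) = 0 + 5 = 5)
k(H, l) = 0 (k(H, l) = (0 + (1 + l))*0 = (1 + l)*0 = 0)
k(I(1, -5), -5*1)² = 0² = 0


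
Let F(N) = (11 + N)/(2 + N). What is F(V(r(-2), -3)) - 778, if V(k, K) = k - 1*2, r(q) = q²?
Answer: -3099/4 ≈ -774.75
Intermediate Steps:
V(k, K) = -2 + k (V(k, K) = k - 2 = -2 + k)
F(N) = (11 + N)/(2 + N)
F(V(r(-2), -3)) - 778 = (11 + (-2 + (-2)²))/(2 + (-2 + (-2)²)) - 778 = (11 + (-2 + 4))/(2 + (-2 + 4)) - 778 = (11 + 2)/(2 + 2) - 778 = 13/4 - 778 = -3099/4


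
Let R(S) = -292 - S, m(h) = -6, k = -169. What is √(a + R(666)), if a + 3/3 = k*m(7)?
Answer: √55 ≈ 7.4162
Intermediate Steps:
a = 1013 (a = -1 - 169*(-6) = -1 + 1014 = 1013)
√(a + R(666)) = √(1013 + (-292 - 1*666)) = √(1013 + (-292 - 666)) = √(1013 - 958) = √55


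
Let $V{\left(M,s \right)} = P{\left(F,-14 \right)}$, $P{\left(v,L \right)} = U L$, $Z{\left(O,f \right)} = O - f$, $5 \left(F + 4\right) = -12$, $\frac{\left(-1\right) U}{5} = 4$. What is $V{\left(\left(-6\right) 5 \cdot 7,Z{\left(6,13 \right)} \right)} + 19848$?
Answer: $20128$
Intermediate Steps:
$U = -20$ ($U = \left(-5\right) 4 = -20$)
$F = - \frac{32}{5}$ ($F = -4 + \frac{1}{5} \left(-12\right) = -4 - \frac{12}{5} = - \frac{32}{5} \approx -6.4$)
$P{\left(v,L \right)} = - 20 L$
$V{\left(M,s \right)} = 280$ ($V{\left(M,s \right)} = \left(-20\right) \left(-14\right) = 280$)
$V{\left(\left(-6\right) 5 \cdot 7,Z{\left(6,13 \right)} \right)} + 19848 = 280 + 19848 = 20128$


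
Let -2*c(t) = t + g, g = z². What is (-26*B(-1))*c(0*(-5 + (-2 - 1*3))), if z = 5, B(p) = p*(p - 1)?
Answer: 650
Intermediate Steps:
B(p) = p*(-1 + p)
g = 25 (g = 5² = 25)
c(t) = -25/2 - t/2 (c(t) = -(t + 25)/2 = -(25 + t)/2 = -25/2 - t/2)
(-26*B(-1))*c(0*(-5 + (-2 - 1*3))) = (-(-26)*(-1 - 1))*(-25/2 - 0*(-5 + (-2 - 1*3))) = (-(-26)*(-2))*(-25/2 - 0*(-5 + (-2 - 3))) = (-26*2)*(-25/2 - 0*(-5 - 5)) = -52*(-25/2 - 0*(-10)) = -52*(-25/2 - ½*0) = -52*(-25/2 + 0) = -52*(-25/2) = 650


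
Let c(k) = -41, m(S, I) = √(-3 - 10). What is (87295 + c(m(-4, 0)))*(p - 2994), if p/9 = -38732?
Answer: -30676935828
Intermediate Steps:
p = -348588 (p = 9*(-38732) = -348588)
m(S, I) = I*√13 (m(S, I) = √(-13) = I*√13)
(87295 + c(m(-4, 0)))*(p - 2994) = (87295 - 41)*(-348588 - 2994) = 87254*(-351582) = -30676935828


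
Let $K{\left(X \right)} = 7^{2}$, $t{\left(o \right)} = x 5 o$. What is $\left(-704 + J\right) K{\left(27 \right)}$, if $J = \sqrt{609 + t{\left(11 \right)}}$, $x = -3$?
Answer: $-34496 + 98 \sqrt{111} \approx -33464.0$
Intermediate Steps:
$t{\left(o \right)} = - 15 o$ ($t{\left(o \right)} = \left(-3\right) 5 o = - 15 o$)
$J = 2 \sqrt{111}$ ($J = \sqrt{609 - 165} = \sqrt{444} = 2 \sqrt{111} \approx 21.071$)
$K{\left(X \right)} = 49$
$\left(-704 + J\right) K{\left(27 \right)} = \left(-704 + 2 \sqrt{111}\right) 49 = -34496 + 98 \sqrt{111}$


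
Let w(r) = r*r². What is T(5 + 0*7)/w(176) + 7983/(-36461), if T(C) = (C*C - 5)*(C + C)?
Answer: -5439279451/24847150592 ≈ -0.21891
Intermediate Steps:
w(r) = r³
T(C) = 2*C*(-5 + C²) (T(C) = (C² - 5)*(2*C) = (-5 + C²)*(2*C) = 2*C*(-5 + C²))
T(5 + 0*7)/w(176) + 7983/(-36461) = (2*(5 + 0*7)*(-5 + (5 + 0*7)²))/(176³) + 7983/(-36461) = (2*(5 + 0)*(-5 + (5 + 0)²))/5451776 + 7983*(-1/36461) = (2*5*(-5 + 5²))*(1/5451776) - 7983/36461 = (2*5*(-5 + 25))*(1/5451776) - 7983/36461 = (2*5*20)*(1/5451776) - 7983/36461 = 200*(1/5451776) - 7983/36461 = 25/681472 - 7983/36461 = -5439279451/24847150592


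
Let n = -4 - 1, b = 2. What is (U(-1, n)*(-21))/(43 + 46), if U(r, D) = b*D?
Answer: 210/89 ≈ 2.3596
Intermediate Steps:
n = -5
U(r, D) = 2*D
(U(-1, n)*(-21))/(43 + 46) = ((2*(-5))*(-21))/(43 + 46) = -10*(-21)/89 = 210*(1/89) = 210/89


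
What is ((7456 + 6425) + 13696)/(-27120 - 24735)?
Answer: -27577/51855 ≈ -0.53181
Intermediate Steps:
((7456 + 6425) + 13696)/(-27120 - 24735) = (13881 + 13696)/(-51855) = 27577*(-1/51855) = -27577/51855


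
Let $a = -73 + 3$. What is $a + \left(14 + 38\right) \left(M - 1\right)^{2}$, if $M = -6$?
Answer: $2478$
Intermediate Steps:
$a = -70$
$a + \left(14 + 38\right) \left(M - 1\right)^{2} = -70 + \left(14 + 38\right) \left(-6 - 1\right)^{2} = -70 + 52 \left(-7\right)^{2} = -70 + 52 \cdot 49 = -70 + 2548 = 2478$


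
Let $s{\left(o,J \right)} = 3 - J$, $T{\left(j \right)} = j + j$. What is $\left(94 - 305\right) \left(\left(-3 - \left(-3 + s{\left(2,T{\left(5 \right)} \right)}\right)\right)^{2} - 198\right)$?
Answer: $31439$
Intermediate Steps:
$T{\left(j \right)} = 2 j$
$\left(94 - 305\right) \left(\left(-3 - \left(-3 + s{\left(2,T{\left(5 \right)} \right)}\right)\right)^{2} - 198\right) = \left(94 - 305\right) \left(\left(-3 + \left(3 - \left(3 - 2 \cdot 5\right)\right)\right)^{2} - 198\right) = - 211 \left(\left(-3 + \left(3 - \left(3 - 10\right)\right)\right)^{2} - 198\right) = - 211 \left(\left(-3 + \left(3 - -7\right)\right)^{2} - 198\right) = - 211 \left(\left(-3 + \left(3 + 7\right)\right)^{2} - 198\right) = - 211 \left(\left(-3 + 10\right)^{2} - 198\right) = - 211 \left(7^{2} - 198\right) = - 211 \left(49 - 198\right) = \left(-211\right) \left(-149\right) = 31439$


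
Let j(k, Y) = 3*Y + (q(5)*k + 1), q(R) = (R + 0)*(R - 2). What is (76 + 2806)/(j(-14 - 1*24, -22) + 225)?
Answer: -1441/205 ≈ -7.0293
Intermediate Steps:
q(R) = R*(-2 + R)
j(k, Y) = 1 + 3*Y + 15*k (j(k, Y) = 3*Y + ((5*(-2 + 5))*k + 1) = 3*Y + ((5*3)*k + 1) = 3*Y + (15*k + 1) = 3*Y + (1 + 15*k) = 1 + 3*Y + 15*k)
(76 + 2806)/(j(-14 - 1*24, -22) + 225) = (76 + 2806)/((1 + 3*(-22) + 15*(-14 - 1*24)) + 225) = 2882/((1 - 66 + 15*(-14 - 24)) + 225) = 2882/((1 - 66 + 15*(-38)) + 225) = 2882/((1 - 66 - 570) + 225) = 2882/(-635 + 225) = 2882/(-410) = 2882*(-1/410) = -1441/205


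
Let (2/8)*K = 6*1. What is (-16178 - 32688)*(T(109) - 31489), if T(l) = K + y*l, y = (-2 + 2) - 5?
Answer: 1564200660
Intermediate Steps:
K = 24 (K = 4*(6*1) = 4*6 = 24)
y = -5 (y = 0 - 5 = -5)
T(l) = 24 - 5*l
(-16178 - 32688)*(T(109) - 31489) = (-16178 - 32688)*((24 - 5*109) - 31489) = -48866*((24 - 545) - 31489) = -48866*(-521 - 31489) = -48866*(-32010) = 1564200660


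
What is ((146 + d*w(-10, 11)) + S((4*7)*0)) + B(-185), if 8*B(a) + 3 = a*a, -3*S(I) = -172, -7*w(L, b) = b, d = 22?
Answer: 373507/84 ≈ 4446.5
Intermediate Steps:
w(L, b) = -b/7
S(I) = 172/3 (S(I) = -⅓*(-172) = 172/3)
B(a) = -3/8 + a²/8 (B(a) = -3/8 + (a*a)/8 = -3/8 + a²/8)
((146 + d*w(-10, 11)) + S((4*7)*0)) + B(-185) = ((146 + 22*(-⅐*11)) + 172/3) + (-3/8 + (⅛)*(-185)²) = ((146 + 22*(-11/7)) + 172/3) + (-3/8 + (⅛)*34225) = ((146 - 242/7) + 172/3) + (-3/8 + 34225/8) = (780/7 + 172/3) + 17111/4 = 3544/21 + 17111/4 = 373507/84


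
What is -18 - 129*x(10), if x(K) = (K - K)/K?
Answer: -18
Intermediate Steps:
x(K) = 0 (x(K) = 0/K = 0)
-18 - 129*x(10) = -18 - 129*0 = -18 + 0 = -18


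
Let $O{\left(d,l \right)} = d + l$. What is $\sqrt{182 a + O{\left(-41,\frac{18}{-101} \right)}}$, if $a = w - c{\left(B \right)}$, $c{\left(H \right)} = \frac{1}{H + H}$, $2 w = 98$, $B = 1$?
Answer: $\frac{2 \sqrt{22406042}}{101} \approx 93.733$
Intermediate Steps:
$w = 49$ ($w = \frac{1}{2} \cdot 98 = 49$)
$c{\left(H \right)} = \frac{1}{2 H}$
$a = \frac{97}{2}$ ($a = 49 - \frac{1}{2 \cdot 1} = 49 - \frac{1}{2} \cdot 1 = 49 - \frac{1}{2} = \frac{97}{2} \approx 48.5$)
$\sqrt{182 a + O{\left(-41,\frac{18}{-101} \right)}} = \sqrt{182 \cdot \frac{97}{2} - \left(41 - \frac{18}{-101}\right)} = \sqrt{8827 + \left(-41 + 18 \left(- \frac{1}{101}\right)\right)} = \sqrt{8827 - \frac{4159}{101}} = \sqrt{\frac{887368}{101}} = \frac{2 \sqrt{22406042}}{101}$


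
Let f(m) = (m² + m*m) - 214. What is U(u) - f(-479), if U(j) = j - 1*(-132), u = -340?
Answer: -458876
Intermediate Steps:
f(m) = -214 + 2*m² (f(m) = (m² + m²) - 214 = 2*m² - 214 = -214 + 2*m²)
U(j) = 132 + j (U(j) = j + 132 = 132 + j)
U(u) - f(-479) = (132 - 340) - (-214 + 2*(-479)²) = -208 - (-214 + 2*229441) = -208 - (-214 + 458882) = -208 - 1*458668 = -208 - 458668 = -458876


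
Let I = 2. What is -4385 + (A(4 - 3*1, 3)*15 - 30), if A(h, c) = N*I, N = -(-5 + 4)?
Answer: -4385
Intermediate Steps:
N = 1 (N = -1*(-1) = 1)
A(h, c) = 2 (A(h, c) = 1*2 = 2)
-4385 + (A(4 - 3*1, 3)*15 - 30) = -4385 + (2*15 - 30) = -4385 + (30 - 30) = -4385 + 0 = -4385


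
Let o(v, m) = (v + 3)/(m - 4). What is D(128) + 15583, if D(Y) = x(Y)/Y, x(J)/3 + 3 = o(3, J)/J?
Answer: 15829264649/1015808 ≈ 15583.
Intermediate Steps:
o(v, m) = (3 + v)/(-4 + m)
x(J) = -9 + 18/(J*(-4 + J)) (x(J) = -9 + 3*(((3 + 3)/(-4 + J))/J) = -9 + 3*((6/(-4 + J))/J) = -9 + 3*(6/(J*(-4 + J))) = -9 + 18/(J*(-4 + J)))
D(Y) = (-9 + 18/(Y*(-4 + Y)))/Y
D(128) + 15583 = 9*(2 - 1*128*(-4 + 128))/(128²*(-4 + 128)) + 15583 = 9*(1/16384)*(2 - 1*128*124)/124 + 15583 = 9*(1/16384)*(1/124)*(2 - 15872) + 15583 = 9*(1/16384)*(1/124)*(-15870) + 15583 = -71415/1015808 + 15583 = 15829264649/1015808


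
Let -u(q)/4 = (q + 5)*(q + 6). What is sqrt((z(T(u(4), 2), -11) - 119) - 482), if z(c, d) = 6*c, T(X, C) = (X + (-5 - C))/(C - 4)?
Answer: 10*sqrt(5) ≈ 22.361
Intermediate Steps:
u(q) = -4*(5 + q)*(6 + q) (u(q) = -4*(q + 5)*(q + 6) = -4*(5 + q)*(6 + q))
T(X, C) = (-5 + X - C)/(-4 + C)
sqrt((z(T(u(4), 2), -11) - 119) - 482) = sqrt((6*((-5 + (-120 - 44*4 - 4*4**2) - 1*2)/(-4 + 2)) - 119) - 482) = sqrt((6*((-5 + (-120 - 176 - 4*16) - 2)/(-2)) - 119) - 482) = sqrt((6*(-(-5 + (-120 - 176 - 64) - 2)/2) - 119) - 482) = sqrt((6*(-(-5 - 360 - 2)/2) - 119) - 482) = sqrt((6*(-1/2*(-367)) - 119) - 482) = sqrt((6*(367/2) - 119) - 482) = sqrt((1101 - 119) - 482) = sqrt(982 - 482) = sqrt(500) = 10*sqrt(5)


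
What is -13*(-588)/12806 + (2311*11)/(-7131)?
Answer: -135515981/45659793 ≈ -2.9679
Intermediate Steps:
-13*(-588)/12806 + (2311*11)/(-7131) = 7644*(1/12806) + 25421*(-1/7131) = 3822/6403 - 25421/7131 = -135515981/45659793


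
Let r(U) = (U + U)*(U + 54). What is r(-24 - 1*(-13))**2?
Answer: 894916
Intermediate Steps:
r(U) = 2*U*(54 + U) (r(U) = (2*U)*(54 + U) = 2*U*(54 + U))
r(-24 - 1*(-13))**2 = (2*(-24 - 1*(-13))*(54 + (-24 - 1*(-13))))**2 = (2*(-24 + 13)*(54 + (-24 + 13)))**2 = (2*(-11)*(54 - 11))**2 = (2*(-11)*43)**2 = (-946)**2 = 894916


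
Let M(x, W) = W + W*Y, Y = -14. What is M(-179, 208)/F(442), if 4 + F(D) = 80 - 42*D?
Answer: 338/2311 ≈ 0.14626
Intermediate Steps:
M(x, W) = -13*W (M(x, W) = W + W*(-14) = W - 14*W = -13*W)
F(D) = 76 - 42*D (F(D) = -4 + (80 - 42*D) = 76 - 42*D)
M(-179, 208)/F(442) = (-13*208)/(76 - 42*442) = -2704/(76 - 18564) = -2704/(-18488) = -2704*(-1/18488) = 338/2311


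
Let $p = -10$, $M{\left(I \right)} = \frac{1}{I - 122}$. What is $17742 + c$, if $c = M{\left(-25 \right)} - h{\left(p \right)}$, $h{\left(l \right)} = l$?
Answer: $\frac{2609543}{147} \approx 17752.0$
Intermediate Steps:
$M{\left(I \right)} = \frac{1}{-122 + I}$
$c = \frac{1469}{147}$ ($c = \frac{1}{-122 - 25} - -10 = \frac{1}{-147} + 10 = - \frac{1}{147} + 10 = \frac{1469}{147} \approx 9.9932$)
$17742 + c = 17742 + \frac{1469}{147} = \frac{2609543}{147}$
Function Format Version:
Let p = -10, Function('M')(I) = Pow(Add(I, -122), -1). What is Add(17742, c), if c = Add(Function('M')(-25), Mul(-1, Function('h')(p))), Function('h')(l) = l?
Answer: Rational(2609543, 147) ≈ 17752.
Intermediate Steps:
Function('M')(I) = Pow(Add(-122, I), -1)
c = Rational(1469, 147) (c = Add(Pow(Add(-122, -25), -1), Mul(-1, -10)) = Add(Pow(-147, -1), 10) = Add(Rational(-1, 147), 10) = Rational(1469, 147) ≈ 9.9932)
Add(17742, c) = Add(17742, Rational(1469, 147)) = Rational(2609543, 147)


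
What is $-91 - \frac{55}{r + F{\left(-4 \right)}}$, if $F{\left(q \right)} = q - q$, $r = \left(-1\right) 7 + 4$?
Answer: $- \frac{218}{3} \approx -72.667$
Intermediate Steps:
$r = -3$ ($r = -7 + 4 = -3$)
$F{\left(q \right)} = 0$
$-91 - \frac{55}{r + F{\left(-4 \right)}} = -91 - \frac{55}{-3 + 0} = -91 - \frac{55}{-3} = -91 - - \frac{55}{3} = -91 + \frac{55}{3} = - \frac{218}{3}$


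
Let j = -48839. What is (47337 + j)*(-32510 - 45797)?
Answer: 117617114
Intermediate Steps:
(47337 + j)*(-32510 - 45797) = (47337 - 48839)*(-32510 - 45797) = -1502*(-78307) = 117617114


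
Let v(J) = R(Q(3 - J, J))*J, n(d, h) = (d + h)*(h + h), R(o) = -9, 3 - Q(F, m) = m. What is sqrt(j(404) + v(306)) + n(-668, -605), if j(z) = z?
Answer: 1540330 + 5*I*sqrt(94) ≈ 1.5403e+6 + 48.477*I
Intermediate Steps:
Q(F, m) = 3 - m
n(d, h) = 2*h*(d + h) (n(d, h) = (d + h)*(2*h) = 2*h*(d + h))
v(J) = -9*J
sqrt(j(404) + v(306)) + n(-668, -605) = sqrt(404 - 9*306) + 2*(-605)*(-668 - 605) = sqrt(404 - 2754) + 2*(-605)*(-1273) = sqrt(-2350) + 1540330 = 5*I*sqrt(94) + 1540330 = 1540330 + 5*I*sqrt(94)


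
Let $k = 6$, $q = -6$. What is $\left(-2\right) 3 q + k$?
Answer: $42$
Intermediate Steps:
$\left(-2\right) 3 q + k = \left(-2\right) 3 \left(-6\right) + 6 = \left(-6\right) \left(-6\right) + 6 = 36 + 6 = 42$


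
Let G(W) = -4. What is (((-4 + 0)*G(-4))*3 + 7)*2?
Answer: 110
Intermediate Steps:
(((-4 + 0)*G(-4))*3 + 7)*2 = (((-4 + 0)*(-4))*3 + 7)*2 = (-4*(-4)*3 + 7)*2 = (16*3 + 7)*2 = (48 + 7)*2 = 55*2 = 110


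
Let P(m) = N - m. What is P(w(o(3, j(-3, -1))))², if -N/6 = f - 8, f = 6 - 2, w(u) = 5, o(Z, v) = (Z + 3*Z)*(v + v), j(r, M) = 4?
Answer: 361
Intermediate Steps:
o(Z, v) = 8*Z*v (o(Z, v) = (4*Z)*(2*v) = 8*Z*v)
f = 4
N = 24 (N = -6*(4 - 8) = -6*(-4) = 24)
P(m) = 24 - m
P(w(o(3, j(-3, -1))))² = (24 - 1*5)² = (24 - 5)² = 19² = 361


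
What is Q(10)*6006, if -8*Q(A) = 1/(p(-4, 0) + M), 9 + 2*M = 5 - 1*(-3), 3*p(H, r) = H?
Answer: 819/2 ≈ 409.50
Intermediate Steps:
p(H, r) = H/3
M = -½ (M = -9/2 + (5 - 1*(-3))/2 = -9/2 + (5 + 3)/2 = -9/2 + (½)*8 = -9/2 + 4 = -½ ≈ -0.50000)
Q(A) = 3/44 (Q(A) = -1/(8*((⅓)*(-4) - ½)) = -1/(8*(-4/3 - ½)) = -1/(8*(-11/6)) = -⅛*(-6/11) = 3/44)
Q(10)*6006 = (3/44)*6006 = 819/2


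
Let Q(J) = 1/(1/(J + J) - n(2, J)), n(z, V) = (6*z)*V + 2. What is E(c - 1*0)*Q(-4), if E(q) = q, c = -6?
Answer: -48/367 ≈ -0.13079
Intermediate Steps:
n(z, V) = 2 + 6*V*z (n(z, V) = 6*V*z + 2 = 2 + 6*V*z)
Q(J) = 1/(-2 + 1/(2*J) - 12*J) (Q(J) = 1/(1/(J + J) - (2 + 6*J*2)) = 1/(1/(2*J) - (2 + 12*J)) = 1/(1/(2*J) + (-2 - 12*J)) = 1/(-2 + 1/(2*J) - 12*J))
E(c - 1*0)*Q(-4) = (-6 - 1*0)*(-2*(-4)/(-1 + 4*(-4)*(1 + 6*(-4)))) = (-6 + 0)*(-2*(-4)/(-1 + 4*(-4)*(1 - 24))) = -(-12)*(-4)/(-1 + 4*(-4)*(-23)) = -(-12)*(-4)/(-1 + 368) = -(-12)*(-4)/367 = -6*8/367 = -48/367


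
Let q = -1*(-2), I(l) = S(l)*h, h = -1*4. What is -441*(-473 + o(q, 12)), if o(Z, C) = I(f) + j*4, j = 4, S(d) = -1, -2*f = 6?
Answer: 199773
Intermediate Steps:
f = -3 (f = -1/2*6 = -3)
h = -4
I(l) = 4 (I(l) = -1*(-4) = 4)
q = 2
o(Z, C) = 20 (o(Z, C) = 4 + 4*4 = 4 + 16 = 20)
-441*(-473 + o(q, 12)) = -441*(-473 + 20) = -441*(-453) = 199773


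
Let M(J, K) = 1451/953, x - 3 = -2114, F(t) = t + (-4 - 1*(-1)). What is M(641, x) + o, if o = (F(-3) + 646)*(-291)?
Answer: -177485269/953 ≈ -1.8624e+5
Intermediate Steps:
F(t) = -3 + t (F(t) = t + (-4 + 1) = t - 3 = -3 + t)
x = -2111 (x = 3 - 2114 = -2111)
o = -186240 (o = ((-3 - 3) + 646)*(-291) = (-6 + 646)*(-291) = 640*(-291) = -186240)
M(J, K) = 1451/953 (M(J, K) = 1451*(1/953) = 1451/953)
M(641, x) + o = 1451/953 - 186240 = -177485269/953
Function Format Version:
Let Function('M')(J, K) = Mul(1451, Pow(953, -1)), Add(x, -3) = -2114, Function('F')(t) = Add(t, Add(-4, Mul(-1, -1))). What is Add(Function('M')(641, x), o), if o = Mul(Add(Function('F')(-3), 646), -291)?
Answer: Rational(-177485269, 953) ≈ -1.8624e+5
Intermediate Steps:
Function('F')(t) = Add(-3, t) (Function('F')(t) = Add(t, Add(-4, 1)) = Add(t, -3) = Add(-3, t))
x = -2111 (x = Add(3, -2114) = -2111)
o = -186240 (o = Mul(Add(Add(-3, -3), 646), -291) = Mul(Add(-6, 646), -291) = Mul(640, -291) = -186240)
Function('M')(J, K) = Rational(1451, 953) (Function('M')(J, K) = Mul(1451, Rational(1, 953)) = Rational(1451, 953))
Add(Function('M')(641, x), o) = Add(Rational(1451, 953), -186240) = Rational(-177485269, 953)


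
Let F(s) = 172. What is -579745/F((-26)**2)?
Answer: -579745/172 ≈ -3370.6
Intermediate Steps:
-579745/F((-26)**2) = -579745/172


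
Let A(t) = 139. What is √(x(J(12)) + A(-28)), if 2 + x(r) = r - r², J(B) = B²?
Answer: I*√20455 ≈ 143.02*I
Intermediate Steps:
x(r) = -2 + r - r² (x(r) = -2 + (r - r²) = -2 + r - r²)
√(x(J(12)) + A(-28)) = √((-2 + 12² - (12²)²) + 139) = √((-2 + 144 - 1*144²) + 139) = √((-2 + 144 - 1*20736) + 139) = √((-2 + 144 - 20736) + 139) = √(-20594 + 139) = √(-20455) = I*√20455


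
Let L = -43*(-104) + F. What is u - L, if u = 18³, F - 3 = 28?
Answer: 1329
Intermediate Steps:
F = 31 (F = 3 + 28 = 31)
L = 4503 (L = -43*(-104) + 31 = 4472 + 31 = 4503)
u = 5832
u - L = 5832 - 1*4503 = 5832 - 4503 = 1329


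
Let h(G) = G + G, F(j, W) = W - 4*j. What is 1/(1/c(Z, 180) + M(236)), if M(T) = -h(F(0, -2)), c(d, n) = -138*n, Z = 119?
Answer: 24840/99359 ≈ 0.25000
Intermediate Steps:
h(G) = 2*G
M(T) = 4 (M(T) = -2*(-2 - 4*0) = -2*(-2 + 0) = -2*(-2) = -1*(-4) = 4)
1/(1/c(Z, 180) + M(236)) = 1/(1/(-138*180) + 4) = 1/(1/(-24840) + 4) = 1/(-1/24840 + 4) = 1/(99359/24840) = 24840/99359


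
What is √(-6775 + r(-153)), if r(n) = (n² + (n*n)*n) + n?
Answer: 2*I*√891274 ≈ 1888.1*I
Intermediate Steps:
r(n) = n + n² + n³ (r(n) = (n² + n²*n) + n = (n² + n³) + n = n + n² + n³)
√(-6775 + r(-153)) = √(-6775 - 153*(1 - 153 + (-153)²)) = √(-6775 - 153*(1 - 153 + 23409)) = √(-6775 - 153*23257) = √(-6775 - 3558321) = √(-3565096) = 2*I*√891274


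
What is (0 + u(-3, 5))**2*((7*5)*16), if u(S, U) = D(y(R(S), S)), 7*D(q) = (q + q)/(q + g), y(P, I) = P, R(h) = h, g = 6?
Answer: 320/7 ≈ 45.714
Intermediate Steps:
D(q) = 2*q/(7*(6 + q)) (D(q) = ((q + q)/(q + 6))/7 = ((2*q)/(6 + q))/7 = (2*q/(6 + q))/7 = 2*q/(7*(6 + q)))
u(S, U) = 2*S/(7*(6 + S))
(0 + u(-3, 5))**2*((7*5)*16) = (0 + (2/7)*(-3)/(6 - 3))**2*((7*5)*16) = (0 + (2/7)*(-3)/3)**2*(35*16) = (0 + (2/7)*(-3)*(1/3))**2*560 = (0 - 2/7)**2*560 = (-2/7)**2*560 = (4/49)*560 = 320/7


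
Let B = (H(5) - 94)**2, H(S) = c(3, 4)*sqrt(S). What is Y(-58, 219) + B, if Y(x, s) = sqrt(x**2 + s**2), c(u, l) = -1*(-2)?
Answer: 8856 - 376*sqrt(5) + 5*sqrt(2053) ≈ 8241.8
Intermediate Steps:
c(u, l) = 2
Y(x, s) = sqrt(s**2 + x**2)
H(S) = 2*sqrt(S)
B = (-94 + 2*sqrt(5))**2 (B = (2*sqrt(5) - 94)**2 = (-94 + 2*sqrt(5))**2 ≈ 8015.2)
Y(-58, 219) + B = sqrt(219**2 + (-58)**2) + (8856 - 376*sqrt(5)) = sqrt(47961 + 3364) + (8856 - 376*sqrt(5)) = sqrt(51325) + (8856 - 376*sqrt(5)) = 5*sqrt(2053) + (8856 - 376*sqrt(5)) = 8856 - 376*sqrt(5) + 5*sqrt(2053)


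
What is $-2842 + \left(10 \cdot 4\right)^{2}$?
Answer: $-1242$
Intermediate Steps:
$-2842 + \left(10 \cdot 4\right)^{2} = -2842 + 40^{2} = -2842 + 1600 = -1242$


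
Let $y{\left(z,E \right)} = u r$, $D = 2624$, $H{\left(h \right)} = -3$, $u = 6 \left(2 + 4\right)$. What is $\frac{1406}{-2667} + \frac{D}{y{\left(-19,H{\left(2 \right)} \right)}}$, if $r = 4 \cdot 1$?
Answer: $\frac{141578}{8001} \approx 17.695$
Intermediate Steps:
$r = 4$
$u = 36$ ($u = 6 \cdot 6 = 36$)
$y{\left(z,E \right)} = 144$ ($y{\left(z,E \right)} = 36 \cdot 4 = 144$)
$\frac{1406}{-2667} + \frac{D}{y{\left(-19,H{\left(2 \right)} \right)}} = \frac{1406}{-2667} + \frac{2624}{144} = 1406 \left(- \frac{1}{2667}\right) + 2624 \cdot \frac{1}{144} = - \frac{1406}{2667} + \frac{164}{9} = \frac{141578}{8001}$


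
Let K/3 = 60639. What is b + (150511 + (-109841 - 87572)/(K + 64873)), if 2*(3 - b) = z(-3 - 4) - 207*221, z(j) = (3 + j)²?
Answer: 21394064696/123395 ≈ 1.7338e+5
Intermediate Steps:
K = 181917 (K = 3*60639 = 181917)
b = 45737/2 (b = 3 - ((3 + (-3 - 4))² - 207*221)/2 = 3 - ((3 - 7)² - 45747)/2 = 3 - ((-4)² - 45747)/2 = 3 - (16 - 45747)/2 = 3 - ½*(-45731) = 3 + 45731/2 = 45737/2 ≈ 22869.)
b + (150511 + (-109841 - 87572)/(K + 64873)) = 45737/2 + (150511 + (-109841 - 87572)/(181917 + 64873)) = 45737/2 + (150511 - 197413/246790) = 45737/2 + 37144412277/246790 = 21394064696/123395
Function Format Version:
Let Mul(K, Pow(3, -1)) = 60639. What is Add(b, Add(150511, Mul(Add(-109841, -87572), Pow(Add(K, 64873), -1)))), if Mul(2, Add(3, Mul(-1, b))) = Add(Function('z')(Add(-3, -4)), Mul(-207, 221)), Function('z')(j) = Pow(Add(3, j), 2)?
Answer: Rational(21394064696, 123395) ≈ 1.7338e+5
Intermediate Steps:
K = 181917 (K = Mul(3, 60639) = 181917)
b = Rational(45737, 2) (b = Add(3, Mul(Rational(-1, 2), Add(Pow(Add(3, Add(-3, -4)), 2), Mul(-207, 221)))) = Add(3, Mul(Rational(-1, 2), Add(Pow(Add(3, -7), 2), -45747))) = Add(3, Mul(Rational(-1, 2), Add(Pow(-4, 2), -45747))) = Add(3, Mul(Rational(-1, 2), Add(16, -45747))) = Add(3, Mul(Rational(-1, 2), -45731)) = Add(3, Rational(45731, 2)) = Rational(45737, 2) ≈ 22869.)
Add(b, Add(150511, Mul(Add(-109841, -87572), Pow(Add(K, 64873), -1)))) = Add(Rational(45737, 2), Add(150511, Mul(Add(-109841, -87572), Pow(Add(181917, 64873), -1)))) = Add(Rational(45737, 2), Add(150511, Mul(-197413, Pow(246790, -1)))) = Add(Rational(45737, 2), Add(150511, Mul(-197413, Rational(1, 246790)))) = Add(Rational(45737, 2), Add(150511, Rational(-197413, 246790))) = Add(Rational(45737, 2), Rational(37144412277, 246790)) = Rational(21394064696, 123395)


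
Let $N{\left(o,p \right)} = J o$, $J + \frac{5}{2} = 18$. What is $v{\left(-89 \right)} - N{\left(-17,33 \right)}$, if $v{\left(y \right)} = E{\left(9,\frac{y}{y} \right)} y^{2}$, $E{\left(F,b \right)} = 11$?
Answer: $\frac{174789}{2} \approx 87395.0$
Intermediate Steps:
$J = \frac{31}{2}$ ($J = - \frac{5}{2} + 18 = \frac{31}{2} \approx 15.5$)
$N{\left(o,p \right)} = \frac{31 o}{2}$
$v{\left(y \right)} = 11 y^{2}$
$v{\left(-89 \right)} - N{\left(-17,33 \right)} = 11 \left(-89\right)^{2} - \frac{31}{2} \left(-17\right) = 11 \cdot 7921 - - \frac{527}{2} = 87131 + \frac{527}{2} = \frac{174789}{2}$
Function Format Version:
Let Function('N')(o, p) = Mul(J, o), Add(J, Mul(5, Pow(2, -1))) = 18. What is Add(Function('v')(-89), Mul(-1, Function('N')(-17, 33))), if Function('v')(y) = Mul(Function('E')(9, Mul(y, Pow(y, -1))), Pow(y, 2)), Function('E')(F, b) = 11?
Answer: Rational(174789, 2) ≈ 87395.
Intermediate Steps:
J = Rational(31, 2) (J = Add(Rational(-5, 2), 18) = Rational(31, 2) ≈ 15.500)
Function('N')(o, p) = Mul(Rational(31, 2), o)
Function('v')(y) = Mul(11, Pow(y, 2))
Add(Function('v')(-89), Mul(-1, Function('N')(-17, 33))) = Add(Mul(11, Pow(-89, 2)), Mul(-1, Mul(Rational(31, 2), -17))) = Add(Mul(11, 7921), Mul(-1, Rational(-527, 2))) = Add(87131, Rational(527, 2)) = Rational(174789, 2)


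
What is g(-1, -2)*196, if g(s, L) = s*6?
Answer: -1176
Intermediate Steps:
g(s, L) = 6*s
g(-1, -2)*196 = (6*(-1))*196 = -6*196 = -1176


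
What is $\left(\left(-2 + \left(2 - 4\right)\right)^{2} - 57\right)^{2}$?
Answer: $1681$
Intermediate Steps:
$\left(\left(-2 + \left(2 - 4\right)\right)^{2} - 57\right)^{2} = \left(\left(-2 - 2\right)^{2} - 57\right)^{2} = \left(\left(-4\right)^{2} - 57\right)^{2} = \left(16 - 57\right)^{2} = \left(-41\right)^{2} = 1681$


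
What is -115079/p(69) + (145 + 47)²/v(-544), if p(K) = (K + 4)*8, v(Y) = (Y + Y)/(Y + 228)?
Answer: 104341001/9928 ≈ 10510.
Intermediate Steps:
v(Y) = 2*Y/(228 + Y) (v(Y) = (2*Y)/(228 + Y) = 2*Y/(228 + Y))
p(K) = 32 + 8*K (p(K) = (4 + K)*8 = 32 + 8*K)
-115079/p(69) + (145 + 47)²/v(-544) = -115079/(32 + 8*69) + (145 + 47)²/((2*(-544)/(228 - 544))) = -115079/(32 + 552) + 192²/((2*(-544)/(-316))) = -115079/584 + 36864/((2*(-544)*(-1/316))) = -115079*1/584 + 36864/(272/79) = -115079/584 + 36864*(79/272) = -115079/584 + 182016/17 = 104341001/9928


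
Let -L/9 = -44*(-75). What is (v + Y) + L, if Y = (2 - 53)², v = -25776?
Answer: -52875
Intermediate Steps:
Y = 2601 (Y = (-51)² = 2601)
L = -29700 (L = -(-396)*(-75) = -9*3300 = -29700)
(v + Y) + L = (-25776 + 2601) - 29700 = -23175 - 29700 = -52875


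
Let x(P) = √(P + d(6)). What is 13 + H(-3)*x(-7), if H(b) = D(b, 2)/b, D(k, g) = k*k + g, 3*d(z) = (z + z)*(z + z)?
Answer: 13 - 11*√41/3 ≈ -10.478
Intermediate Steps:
d(z) = 4*z²/3 (d(z) = ((z + z)*(z + z))/3 = ((2*z)*(2*z))/3 = (4*z²)/3 = 4*z²/3)
D(k, g) = g + k² (D(k, g) = k² + g = g + k²)
H(b) = (2 + b²)/b
x(P) = √(48 + P) (x(P) = √(P + (4/3)*6²) = √(P + (4/3)*36) = √(P + 48) = √(48 + P))
13 + H(-3)*x(-7) = 13 + (-3 + 2/(-3))*√(48 - 7) = 13 + (-3 + 2*(-⅓))*√41 = 13 + (-3 - ⅔)*√41 = 13 - 11*√41/3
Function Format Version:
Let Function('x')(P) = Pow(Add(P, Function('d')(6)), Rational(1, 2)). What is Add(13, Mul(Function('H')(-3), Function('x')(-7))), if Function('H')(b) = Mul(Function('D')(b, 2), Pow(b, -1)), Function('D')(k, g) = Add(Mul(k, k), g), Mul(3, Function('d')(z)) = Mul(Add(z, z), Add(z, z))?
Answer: Add(13, Mul(Rational(-11, 3), Pow(41, Rational(1, 2)))) ≈ -10.478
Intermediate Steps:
Function('d')(z) = Mul(Rational(4, 3), Pow(z, 2)) (Function('d')(z) = Mul(Rational(1, 3), Mul(Add(z, z), Add(z, z))) = Mul(Rational(1, 3), Mul(Mul(2, z), Mul(2, z))) = Mul(Rational(1, 3), Mul(4, Pow(z, 2))) = Mul(Rational(4, 3), Pow(z, 2)))
Function('D')(k, g) = Add(g, Pow(k, 2)) (Function('D')(k, g) = Add(Pow(k, 2), g) = Add(g, Pow(k, 2)))
Function('H')(b) = Mul(Pow(b, -1), Add(2, Pow(b, 2))) (Function('H')(b) = Mul(Add(2, Pow(b, 2)), Pow(b, -1)) = Mul(Pow(b, -1), Add(2, Pow(b, 2))))
Function('x')(P) = Pow(Add(48, P), Rational(1, 2)) (Function('x')(P) = Pow(Add(P, Mul(Rational(4, 3), Pow(6, 2))), Rational(1, 2)) = Pow(Add(P, Mul(Rational(4, 3), 36)), Rational(1, 2)) = Pow(Add(P, 48), Rational(1, 2)) = Pow(Add(48, P), Rational(1, 2)))
Add(13, Mul(Function('H')(-3), Function('x')(-7))) = Add(13, Mul(Add(-3, Mul(2, Pow(-3, -1))), Pow(Add(48, -7), Rational(1, 2)))) = Add(13, Mul(Add(-3, Mul(2, Rational(-1, 3))), Pow(41, Rational(1, 2)))) = Add(13, Mul(Add(-3, Rational(-2, 3)), Pow(41, Rational(1, 2)))) = Add(13, Mul(Rational(-11, 3), Pow(41, Rational(1, 2))))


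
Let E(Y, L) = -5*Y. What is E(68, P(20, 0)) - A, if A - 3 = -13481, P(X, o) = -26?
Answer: 13138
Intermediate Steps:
A = -13478 (A = 3 - 13481 = -13478)
E(68, P(20, 0)) - A = -5*68 - 1*(-13478) = -340 + 13478 = 13138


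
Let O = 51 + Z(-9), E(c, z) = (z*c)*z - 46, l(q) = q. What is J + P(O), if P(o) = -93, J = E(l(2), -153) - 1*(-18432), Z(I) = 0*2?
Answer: 65111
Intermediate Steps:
E(c, z) = -46 + c*z² (E(c, z) = (c*z)*z - 46 = c*z² - 46 = -46 + c*z²)
Z(I) = 0
J = 65204 (J = (-46 + 2*(-153)²) - 1*(-18432) = (-46 + 2*23409) + 18432 = (-46 + 46818) + 18432 = 46772 + 18432 = 65204)
O = 51 (O = 51 + 0 = 51)
J + P(O) = 65204 - 93 = 65111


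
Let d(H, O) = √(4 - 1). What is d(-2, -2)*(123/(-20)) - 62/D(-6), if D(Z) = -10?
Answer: 31/5 - 123*√3/20 ≈ -4.4521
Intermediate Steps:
d(H, O) = √3
d(-2, -2)*(123/(-20)) - 62/D(-6) = √3*(123/(-20)) - 62/(-10) = √3*(123*(-1/20)) - 62*(-⅒) = √3*(-123/20) + 31/5 = -123*√3/20 + 31/5 = 31/5 - 123*√3/20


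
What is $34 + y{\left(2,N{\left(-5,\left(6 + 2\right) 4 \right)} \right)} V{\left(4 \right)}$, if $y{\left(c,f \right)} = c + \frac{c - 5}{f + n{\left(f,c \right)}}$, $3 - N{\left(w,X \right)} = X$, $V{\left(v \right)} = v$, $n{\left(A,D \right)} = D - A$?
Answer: $36$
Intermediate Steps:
$N{\left(w,X \right)} = 3 - X$
$y{\left(c,f \right)} = c + \frac{-5 + c}{c}$ ($y{\left(c,f \right)} = c + \frac{c - 5}{f + \left(c - f\right)} = c + \frac{-5 + c}{c}$)
$34 + y{\left(2,N{\left(-5,\left(6 + 2\right) 4 \right)} \right)} V{\left(4 \right)} = 34 + \left(1 + 2 - \frac{5}{2}\right) 4 = 34 + \frac{1}{2} \cdot 4 = 34 + 2 = 36$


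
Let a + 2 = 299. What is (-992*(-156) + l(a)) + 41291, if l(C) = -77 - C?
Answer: 195669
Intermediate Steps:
a = 297 (a = -2 + 299 = 297)
(-992*(-156) + l(a)) + 41291 = (-992*(-156) + (-77 - 1*297)) + 41291 = (154752 + (-77 - 297)) + 41291 = (154752 - 374) + 41291 = 154378 + 41291 = 195669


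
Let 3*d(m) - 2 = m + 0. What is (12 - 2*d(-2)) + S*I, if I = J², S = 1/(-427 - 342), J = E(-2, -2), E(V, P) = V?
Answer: 9224/769 ≈ 11.995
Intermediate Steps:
d(m) = ⅔ + m/3 (d(m) = ⅔ + (m + 0)/3 = ⅔ + m/3)
J = -2
S = -1/769 (S = 1/(-769) = -1/769 ≈ -0.0013004)
I = 4 (I = (-2)² = 4)
(12 - 2*d(-2)) + S*I = (12 - 2*(⅔ + (⅓)*(-2))) - 1/769*4 = (12 - 2*(⅔ - ⅔)) - 4/769 = (12 - 2*0) - 4/769 = (12 + 0) - 4/769 = 12 - 4/769 = 9224/769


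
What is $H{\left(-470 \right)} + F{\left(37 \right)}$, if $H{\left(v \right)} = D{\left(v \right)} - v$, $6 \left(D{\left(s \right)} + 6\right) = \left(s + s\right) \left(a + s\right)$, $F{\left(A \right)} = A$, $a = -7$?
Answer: $75231$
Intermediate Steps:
$D{\left(s \right)} = -6 + \frac{s \left(-7 + s\right)}{3}$ ($D{\left(s \right)} = -6 + \frac{\left(s + s\right) \left(-7 + s\right)}{6} = -6 + \frac{2 s \left(-7 + s\right)}{6} = -6 + \frac{s \left(-7 + s\right)}{3}$)
$H{\left(v \right)} = -6 - \frac{10 v}{3} + \frac{v^{2}}{3}$ ($H{\left(v \right)} = \left(-6 - \frac{7 v}{3} + \frac{v^{2}}{3}\right) - v = -6 - \frac{10 v}{3} + \frac{v^{2}}{3}$)
$H{\left(-470 \right)} + F{\left(37 \right)} = \left(-6 - - \frac{4700}{3} + \frac{\left(-470\right)^{2}}{3}\right) + 37 = \left(-6 + \frac{4700}{3} + \frac{1}{3} \cdot 220900\right) + 37 = \left(-6 + \frac{4700}{3} + \frac{220900}{3}\right) + 37 = 75194 + 37 = 75231$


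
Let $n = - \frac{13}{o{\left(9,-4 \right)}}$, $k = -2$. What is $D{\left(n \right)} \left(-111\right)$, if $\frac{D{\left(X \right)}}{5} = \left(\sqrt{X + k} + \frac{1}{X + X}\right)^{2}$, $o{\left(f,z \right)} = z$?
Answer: $- \frac{477855}{676} - \frac{1110 \sqrt{5}}{13} \approx -897.81$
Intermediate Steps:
$n = \frac{13}{4}$ ($n = - \frac{13}{-4} = \left(-13\right) \left(- \frac{1}{4}\right) = \frac{13}{4} \approx 3.25$)
$D{\left(X \right)} = 5 \left(\sqrt{-2 + X} + \frac{1}{2 X}\right)^{2}$ ($D{\left(X \right)} = 5 \left(\sqrt{X - 2} + \frac{1}{X + X}\right)^{2} = 5 \left(\sqrt{-2 + X} + \frac{1}{2 X}\right)^{2}$)
$D{\left(n \right)} \left(-111\right) = \frac{5 \left(1 + 2 \cdot \frac{13}{4} \sqrt{-2 + \frac{13}{4}}\right)^{2}}{4 \cdot \frac{169}{16}} \left(-111\right) = \frac{5}{4} \cdot \frac{16}{169} \left(1 + 2 \cdot \frac{13}{4} \sqrt{\frac{5}{4}}\right)^{2} \left(-111\right) = \frac{5}{4} \cdot \frac{16}{169} \left(1 + 2 \cdot \frac{13}{4} \frac{\sqrt{5}}{2}\right)^{2} \left(-111\right) = \frac{5}{4} \cdot \frac{16}{169} \left(1 + \frac{13 \sqrt{5}}{4}\right)^{2} \left(-111\right) = \frac{20 \left(1 + \frac{13 \sqrt{5}}{4}\right)^{2}}{169} \left(-111\right) = - \frac{2220 \left(1 + \frac{13 \sqrt{5}}{4}\right)^{2}}{169}$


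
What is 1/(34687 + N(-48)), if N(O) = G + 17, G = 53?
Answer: 1/34757 ≈ 2.8771e-5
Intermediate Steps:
N(O) = 70 (N(O) = 53 + 17 = 70)
1/(34687 + N(-48)) = 1/(34687 + 70) = 1/34757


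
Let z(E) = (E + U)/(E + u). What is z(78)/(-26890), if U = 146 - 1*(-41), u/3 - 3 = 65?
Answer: -53/1516596 ≈ -3.4947e-5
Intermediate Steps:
u = 204 (u = 9 + 3*65 = 9 + 195 = 204)
U = 187 (U = 146 + 41 = 187)
z(E) = (187 + E)/(204 + E) (z(E) = (E + 187)/(E + 204) = (187 + E)/(204 + E))
z(78)/(-26890) = ((187 + 78)/(204 + 78))/(-26890) = (265/282)*(-1/26890) = -53/1516596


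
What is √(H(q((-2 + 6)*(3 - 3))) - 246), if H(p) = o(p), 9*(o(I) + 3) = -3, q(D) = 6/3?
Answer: 2*I*√561/3 ≈ 15.79*I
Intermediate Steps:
q(D) = 2 (q(D) = 6*(⅓) = 2)
o(I) = -10/3 (o(I) = -3 + (⅑)*(-3) = -3 - ⅓ = -10/3)
H(p) = -10/3
√(H(q((-2 + 6)*(3 - 3))) - 246) = √(-10/3 - 246) = √(-748/3) = 2*I*√561/3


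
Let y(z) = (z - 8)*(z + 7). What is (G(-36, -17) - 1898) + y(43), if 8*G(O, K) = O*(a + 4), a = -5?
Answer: -287/2 ≈ -143.50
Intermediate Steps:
G(O, K) = -O/8 (G(O, K) = (O*(-5 + 4))/8 = (O*(-1))/8 = (-O)/8 = -O/8)
y(z) = (-8 + z)*(7 + z)
(G(-36, -17) - 1898) + y(43) = (-⅛*(-36) - 1898) + (-56 + 43² - 1*43) = (9/2 - 1898) + (-56 + 1849 - 43) = -3787/2 + 1750 = -287/2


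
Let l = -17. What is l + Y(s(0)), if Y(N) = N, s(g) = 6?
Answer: -11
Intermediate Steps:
l + Y(s(0)) = -17 + 6 = -11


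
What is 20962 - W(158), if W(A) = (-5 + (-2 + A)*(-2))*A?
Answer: 71048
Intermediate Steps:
W(A) = A*(-1 - 2*A) (W(A) = (-5 + (4 - 2*A))*A = (-1 - 2*A)*A = A*(-1 - 2*A))
20962 - W(158) = 20962 - (-1)*158*(1 + 2*158) = 20962 - (-1)*158*(1 + 316) = 20962 - (-1)*158*317 = 20962 - 1*(-50086) = 20962 + 50086 = 71048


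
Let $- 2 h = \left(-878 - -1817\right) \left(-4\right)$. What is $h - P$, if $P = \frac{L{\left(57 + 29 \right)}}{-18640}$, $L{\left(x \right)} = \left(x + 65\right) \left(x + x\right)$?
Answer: $\frac{8757973}{4660} \approx 1879.4$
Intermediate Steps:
$L{\left(x \right)} = 2 x \left(65 + x\right)$ ($L{\left(x \right)} = \left(65 + x\right) 2 x = 2 x \left(65 + x\right)$)
$P = - \frac{6493}{4660}$ ($P = \frac{2 \left(57 + 29\right) \left(65 + \left(57 + 29\right)\right)}{-18640} = 2 \cdot 86 \left(65 + 86\right) \left(- \frac{1}{18640}\right) = 2 \cdot 86 \cdot 151 \left(- \frac{1}{18640}\right) = 25972 \left(- \frac{1}{18640}\right) = - \frac{6493}{4660} \approx -1.3933$)
$h = 1878$ ($h = - \frac{\left(-878 - -1817\right) \left(-4\right)}{2} = - \frac{\left(-878 + 1817\right) \left(-4\right)}{2} = - \frac{939 \left(-4\right)}{2} = \left(- \frac{1}{2}\right) \left(-3756\right) = 1878$)
$h - P = 1878 - - \frac{6493}{4660} = 1878 + \frac{6493}{4660} = \frac{8757973}{4660}$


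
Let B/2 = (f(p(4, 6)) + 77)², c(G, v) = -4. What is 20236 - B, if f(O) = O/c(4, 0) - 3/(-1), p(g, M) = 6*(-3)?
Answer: 11911/2 ≈ 5955.5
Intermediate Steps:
p(g, M) = -18
f(O) = 3 - O/4 (f(O) = O/(-4) - 3/(-1) = O*(-¼) - 3*(-1) = -O/4 + 3 = 3 - O/4)
B = 28561/2 (B = 2*((3 - ¼*(-18)) + 77)² = 2*((3 + 9/2) + 77)² = 2*(15/2 + 77)² = 2*(169/2)² = 2*(28561/4) = 28561/2 ≈ 14281.)
20236 - B = 20236 - 1*28561/2 = 20236 - 28561/2 = 11911/2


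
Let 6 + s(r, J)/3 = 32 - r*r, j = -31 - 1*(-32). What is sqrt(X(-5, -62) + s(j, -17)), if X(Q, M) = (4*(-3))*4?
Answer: 3*sqrt(3) ≈ 5.1962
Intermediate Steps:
j = 1 (j = -31 + 32 = 1)
X(Q, M) = -48 (X(Q, M) = -12*4 = -48)
s(r, J) = 78 - 3*r**2 (s(r, J) = -18 + 3*(32 - r*r) = -18 + 3*(32 - r**2) = -18 + (96 - 3*r**2) = 78 - 3*r**2)
sqrt(X(-5, -62) + s(j, -17)) = sqrt(-48 + (78 - 3*1**2)) = sqrt(-48 + (78 - 3*1)) = sqrt(-48 + (78 - 3)) = sqrt(-48 + 75) = sqrt(27) = 3*sqrt(3)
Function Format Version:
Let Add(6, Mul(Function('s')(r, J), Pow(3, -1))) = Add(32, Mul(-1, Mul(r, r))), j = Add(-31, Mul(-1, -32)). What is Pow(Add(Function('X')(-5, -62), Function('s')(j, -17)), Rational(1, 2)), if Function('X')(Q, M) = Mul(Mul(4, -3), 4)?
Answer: Mul(3, Pow(3, Rational(1, 2))) ≈ 5.1962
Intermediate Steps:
j = 1 (j = Add(-31, 32) = 1)
Function('X')(Q, M) = -48 (Function('X')(Q, M) = Mul(-12, 4) = -48)
Function('s')(r, J) = Add(78, Mul(-3, Pow(r, 2))) (Function('s')(r, J) = Add(-18, Mul(3, Add(32, Mul(-1, Mul(r, r))))) = Add(-18, Mul(3, Add(32, Mul(-1, Pow(r, 2))))) = Add(-18, Add(96, Mul(-3, Pow(r, 2)))) = Add(78, Mul(-3, Pow(r, 2))))
Pow(Add(Function('X')(-5, -62), Function('s')(j, -17)), Rational(1, 2)) = Pow(Add(-48, Add(78, Mul(-3, Pow(1, 2)))), Rational(1, 2)) = Pow(Add(-48, Add(78, Mul(-3, 1))), Rational(1, 2)) = Pow(Add(-48, Add(78, -3)), Rational(1, 2)) = Pow(Add(-48, 75), Rational(1, 2)) = Pow(27, Rational(1, 2)) = Mul(3, Pow(3, Rational(1, 2)))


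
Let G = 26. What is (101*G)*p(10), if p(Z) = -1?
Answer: -2626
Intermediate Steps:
(101*G)*p(10) = (101*26)*(-1) = 2626*(-1) = -2626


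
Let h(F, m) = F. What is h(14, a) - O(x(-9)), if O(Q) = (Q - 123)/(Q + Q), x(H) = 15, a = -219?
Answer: 88/5 ≈ 17.600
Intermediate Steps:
O(Q) = (-123 + Q)/(2*Q) (O(Q) = (-123 + Q)/((2*Q)) = (-123 + Q)*(1/(2*Q)) = (-123 + Q)/(2*Q))
h(14, a) - O(x(-9)) = 14 - (-123 + 15)/(2*15) = 14 - (-108)/(2*15) = 14 - 1*(-18/5) = 14 + 18/5 = 88/5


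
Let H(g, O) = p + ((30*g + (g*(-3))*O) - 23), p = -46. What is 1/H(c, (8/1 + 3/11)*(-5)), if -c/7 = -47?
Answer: 11/556896 ≈ 1.9752e-5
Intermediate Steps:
c = 329 (c = -7*(-47) = 329)
H(g, O) = -69 + 30*g - 3*O*g (H(g, O) = -46 + ((30*g + (g*(-3))*O) - 23) = -46 + ((30*g + (-3*g)*O) - 23) = -46 + ((30*g - 3*O*g) - 23) = -46 + (-23 + 30*g - 3*O*g) = -69 + 30*g - 3*O*g)
1/H(c, (8/1 + 3/11)*(-5)) = 1/(-69 + 30*329 - 3*(8/1 + 3/11)*(-5)*329) = 1/(-69 + 9870 - 3*(8*1 + 3*(1/11))*(-5)*329) = 1/(-69 + 9870 - 3*(8 + 3/11)*(-5)*329) = 1/(-69 + 9870 - 3*(91/11)*(-5)*329) = 1/(-69 + 9870 - 3*(-455/11)*329) = 1/(-69 + 9870 + 449085/11) = 1/(556896/11) = 11/556896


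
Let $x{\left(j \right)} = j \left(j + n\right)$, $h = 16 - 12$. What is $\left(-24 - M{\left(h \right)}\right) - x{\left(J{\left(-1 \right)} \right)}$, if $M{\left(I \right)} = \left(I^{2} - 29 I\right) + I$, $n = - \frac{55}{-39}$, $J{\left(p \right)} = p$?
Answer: $\frac{2824}{39} \approx 72.41$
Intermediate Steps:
$n = \frac{55}{39}$ ($n = \left(-55\right) \left(- \frac{1}{39}\right) = \frac{55}{39} \approx 1.4103$)
$h = 4$ ($h = 16 - 12 = 4$)
$M{\left(I \right)} = I^{2} - 28 I$
$x{\left(j \right)} = j \left(\frac{55}{39} + j\right)$ ($x{\left(j \right)} = j \left(j + \frac{55}{39}\right) = j \left(\frac{55}{39} + j\right)$)
$\left(-24 - M{\left(h \right)}\right) - x{\left(J{\left(-1 \right)} \right)} = \left(-24 - 4 \left(-28 + 4\right)\right) - \frac{1}{39} \left(-1\right) \left(55 + 39 \left(-1\right)\right) = \left(-24 - 4 \left(-24\right)\right) - \frac{1}{39} \left(-1\right) \left(55 - 39\right) = \left(-24 - -96\right) - \frac{1}{39} \left(-1\right) 16 = \left(-24 + 96\right) - - \frac{16}{39} = 72 + \frac{16}{39} = \frac{2824}{39}$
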